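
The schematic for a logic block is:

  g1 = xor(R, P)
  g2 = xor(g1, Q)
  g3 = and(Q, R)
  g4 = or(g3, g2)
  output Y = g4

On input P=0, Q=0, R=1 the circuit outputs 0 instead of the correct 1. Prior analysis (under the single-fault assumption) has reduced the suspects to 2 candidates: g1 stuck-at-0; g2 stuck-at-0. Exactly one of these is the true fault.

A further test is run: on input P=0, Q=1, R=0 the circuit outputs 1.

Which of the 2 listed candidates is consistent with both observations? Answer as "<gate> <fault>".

g1 stuck-at-0

Evaluate each candidate on input P=0, Q=1, R=0:
  g1 stuck-at-0: g1=0 [stuck-at-0], g2=1, g3=0, g4=1 → 1 — matches
  g2 stuck-at-0: g1=0, g2=0 [stuck-at-0], g3=0, g4=0 → 0 — eliminated
Only g1 stuck-at-0 reproduces the observed 1.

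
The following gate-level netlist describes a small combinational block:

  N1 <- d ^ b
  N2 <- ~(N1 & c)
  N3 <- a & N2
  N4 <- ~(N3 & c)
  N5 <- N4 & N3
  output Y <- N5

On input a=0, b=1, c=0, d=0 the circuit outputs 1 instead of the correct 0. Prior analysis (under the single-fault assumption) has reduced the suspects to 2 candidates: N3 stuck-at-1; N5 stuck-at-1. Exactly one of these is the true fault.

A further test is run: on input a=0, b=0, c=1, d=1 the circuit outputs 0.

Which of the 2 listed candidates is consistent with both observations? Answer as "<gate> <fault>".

Evaluate each candidate on input a=0, b=0, c=1, d=1:
  N3 stuck-at-1: N1=1, N2=0, N3=1 [stuck-at-1], N4=0, N5=0 → 0 — matches
  N5 stuck-at-1: N1=1, N2=0, N3=0, N4=1, N5=1 [stuck-at-1] → 1 — eliminated
Only N3 stuck-at-1 reproduces the observed 0.

N3 stuck-at-1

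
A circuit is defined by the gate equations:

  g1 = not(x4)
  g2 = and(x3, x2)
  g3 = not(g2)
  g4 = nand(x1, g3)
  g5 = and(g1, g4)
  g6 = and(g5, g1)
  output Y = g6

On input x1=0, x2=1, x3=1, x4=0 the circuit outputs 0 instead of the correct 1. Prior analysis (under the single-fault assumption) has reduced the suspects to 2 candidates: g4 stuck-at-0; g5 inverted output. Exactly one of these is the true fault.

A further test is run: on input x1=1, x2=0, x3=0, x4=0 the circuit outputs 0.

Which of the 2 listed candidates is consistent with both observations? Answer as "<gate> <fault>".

g4 stuck-at-0

Evaluate each candidate on input x1=1, x2=0, x3=0, x4=0:
  g4 stuck-at-0: g1=1, g2=0, g3=1, g4=0 [stuck-at-0], g5=0, g6=0 → 0 — matches
  g5 inverted output: g1=1, g2=0, g3=1, g4=0, g5=1 [inverted output], g6=1 → 1 — eliminated
Only g4 stuck-at-0 reproduces the observed 0.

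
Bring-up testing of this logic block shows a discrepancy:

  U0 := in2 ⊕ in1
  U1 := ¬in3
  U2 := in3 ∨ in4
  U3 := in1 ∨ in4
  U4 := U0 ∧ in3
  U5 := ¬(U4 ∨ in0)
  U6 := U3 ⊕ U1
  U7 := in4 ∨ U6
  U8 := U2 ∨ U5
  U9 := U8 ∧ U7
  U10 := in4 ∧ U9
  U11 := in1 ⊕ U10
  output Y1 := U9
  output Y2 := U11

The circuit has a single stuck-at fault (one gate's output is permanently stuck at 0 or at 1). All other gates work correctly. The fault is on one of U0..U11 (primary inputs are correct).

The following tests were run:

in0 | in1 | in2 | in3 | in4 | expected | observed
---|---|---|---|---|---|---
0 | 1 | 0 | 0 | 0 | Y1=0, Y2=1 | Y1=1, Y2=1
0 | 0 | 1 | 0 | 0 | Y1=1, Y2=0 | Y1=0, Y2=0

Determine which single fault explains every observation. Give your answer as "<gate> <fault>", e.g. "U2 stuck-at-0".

U1 stuck-at-0

Fault-free values for test 1 (in0=0, in1=1, in2=0, in3=0, in4=0): U0=1, U1=1, U2=0, U3=1, U4=0, U5=1, U6=0, U7=0, U8=1, U9=0, U10=0, U11=1, giving Y1=0, Y2=1. Observed Y1=1, Y2=1.
Test 1: faults giving observed Y1=1, Y2=1 are {U1 stuck-at-0, U3 stuck-at-0, U6 stuck-at-1, U7 stuck-at-1, U9 stuck-at-1}.
Test 2 (in0=0, in1=0, in2=1, in3=0, in4=0): fault-free U0=1, U1=1, U2=0, U3=0, U4=0, U5=1, U6=1, U7=1, U8=1, U9=1, U10=0, U11=0 → Y1=1, Y2=0; observed Y1=0, Y2=0. Eliminates U3 stuck-at-0, U6 stuck-at-1, U7 stuck-at-1, U9 stuck-at-1.
Only U1 stuck-at-0 is consistent with every test.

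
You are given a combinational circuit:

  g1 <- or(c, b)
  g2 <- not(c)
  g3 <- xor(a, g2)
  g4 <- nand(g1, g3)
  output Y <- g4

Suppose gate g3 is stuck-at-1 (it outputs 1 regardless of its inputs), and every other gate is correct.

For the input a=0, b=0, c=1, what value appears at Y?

0

Propagate with g3 forced: g1=1, g2=0, g3=1 [stuck-at-1], g4=0.
So Y = 0. (Without the fault it would be 1.)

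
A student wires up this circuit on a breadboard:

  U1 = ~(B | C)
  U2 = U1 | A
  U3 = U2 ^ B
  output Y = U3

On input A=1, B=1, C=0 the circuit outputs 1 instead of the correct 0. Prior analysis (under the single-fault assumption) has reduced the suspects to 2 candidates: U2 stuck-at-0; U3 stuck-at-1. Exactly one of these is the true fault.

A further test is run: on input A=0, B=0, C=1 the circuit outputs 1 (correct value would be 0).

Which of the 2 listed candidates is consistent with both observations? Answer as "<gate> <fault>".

Evaluate each candidate on input A=0, B=0, C=1:
  U2 stuck-at-0: U1=0, U2=0 [stuck-at-0], U3=0 → 0 — eliminated
  U3 stuck-at-1: U1=0, U2=0, U3=1 [stuck-at-1] → 1 — matches
Only U3 stuck-at-1 reproduces the observed 1.

U3 stuck-at-1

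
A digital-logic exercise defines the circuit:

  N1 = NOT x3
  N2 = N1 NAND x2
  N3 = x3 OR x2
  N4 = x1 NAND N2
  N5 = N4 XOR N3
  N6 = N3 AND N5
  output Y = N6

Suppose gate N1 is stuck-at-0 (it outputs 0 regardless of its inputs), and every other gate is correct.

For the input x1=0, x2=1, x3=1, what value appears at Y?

Propagate with N1 forced: N1=0 [stuck-at-0], N2=1, N3=1, N4=1, N5=0, N6=0.
So Y = 0. (Same as the fault-free value — the fault is masked on this input.)

0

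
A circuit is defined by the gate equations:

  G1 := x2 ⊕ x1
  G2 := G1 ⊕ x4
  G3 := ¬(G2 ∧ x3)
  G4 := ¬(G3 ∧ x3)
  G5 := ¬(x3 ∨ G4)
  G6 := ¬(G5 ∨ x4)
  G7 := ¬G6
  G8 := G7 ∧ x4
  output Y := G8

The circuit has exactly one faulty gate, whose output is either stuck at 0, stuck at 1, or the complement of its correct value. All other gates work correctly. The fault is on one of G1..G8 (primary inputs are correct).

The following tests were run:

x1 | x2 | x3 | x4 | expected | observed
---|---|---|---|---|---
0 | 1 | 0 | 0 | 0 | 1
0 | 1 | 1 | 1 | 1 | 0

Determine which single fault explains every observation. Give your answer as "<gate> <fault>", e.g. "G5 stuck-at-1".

Fault-free values for test 1 (x1=0, x2=1, x3=0, x4=0): G1=1, G2=1, G3=1, G4=1, G5=0, G6=1, G7=0, G8=0, giving Y=0. Observed 1.
Test 1: faults giving observed 1 are {G8 stuck-at-1, G8 inverted output}.
Test 2 (x1=0, x2=1, x3=1, x4=1): fault-free G1=1, G2=0, G3=1, G4=0, G5=0, G6=0, G7=1, G8=1 → 1; observed 0. Eliminates G8 stuck-at-1.
Only G8 inverted output is consistent with every test.

G8 inverted output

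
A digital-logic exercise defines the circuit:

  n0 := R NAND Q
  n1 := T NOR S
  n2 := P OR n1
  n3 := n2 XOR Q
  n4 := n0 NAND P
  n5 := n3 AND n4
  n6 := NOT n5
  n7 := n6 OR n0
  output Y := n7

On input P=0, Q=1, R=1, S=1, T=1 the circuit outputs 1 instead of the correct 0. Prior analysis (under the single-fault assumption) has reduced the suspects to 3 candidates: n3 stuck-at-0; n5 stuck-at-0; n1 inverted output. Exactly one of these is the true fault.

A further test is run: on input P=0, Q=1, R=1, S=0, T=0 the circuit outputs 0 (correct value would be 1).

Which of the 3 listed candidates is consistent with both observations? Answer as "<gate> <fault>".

Evaluate each candidate on input P=0, Q=1, R=1, S=0, T=0:
  n3 stuck-at-0: n0=0, n1=1, n2=1, n3=0 [stuck-at-0], n4=1, n5=0, n6=1, n7=1 → 1 — eliminated
  n5 stuck-at-0: n0=0, n1=1, n2=1, n3=0, n4=1, n5=0 [stuck-at-0], n6=1, n7=1 → 1 — eliminated
  n1 inverted output: n0=0, n1=0 [inverted output], n2=0, n3=1, n4=1, n5=1, n6=0, n7=0 → 0 — matches
Only n1 inverted output reproduces the observed 0.

n1 inverted output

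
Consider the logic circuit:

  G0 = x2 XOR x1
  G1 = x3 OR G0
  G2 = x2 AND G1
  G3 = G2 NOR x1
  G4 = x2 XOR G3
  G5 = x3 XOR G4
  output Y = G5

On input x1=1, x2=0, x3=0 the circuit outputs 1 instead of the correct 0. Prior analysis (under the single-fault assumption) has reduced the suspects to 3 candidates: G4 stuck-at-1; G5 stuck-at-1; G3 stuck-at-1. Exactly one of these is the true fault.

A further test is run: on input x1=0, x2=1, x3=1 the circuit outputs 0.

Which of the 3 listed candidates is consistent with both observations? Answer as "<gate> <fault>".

Evaluate each candidate on input x1=0, x2=1, x3=1:
  G4 stuck-at-1: G0=1, G1=1, G2=1, G3=0, G4=1 [stuck-at-1], G5=0 → 0 — matches
  G5 stuck-at-1: G0=1, G1=1, G2=1, G3=0, G4=1, G5=1 [stuck-at-1] → 1 — eliminated
  G3 stuck-at-1: G0=1, G1=1, G2=1, G3=1 [stuck-at-1], G4=0, G5=1 → 1 — eliminated
Only G4 stuck-at-1 reproduces the observed 0.

G4 stuck-at-1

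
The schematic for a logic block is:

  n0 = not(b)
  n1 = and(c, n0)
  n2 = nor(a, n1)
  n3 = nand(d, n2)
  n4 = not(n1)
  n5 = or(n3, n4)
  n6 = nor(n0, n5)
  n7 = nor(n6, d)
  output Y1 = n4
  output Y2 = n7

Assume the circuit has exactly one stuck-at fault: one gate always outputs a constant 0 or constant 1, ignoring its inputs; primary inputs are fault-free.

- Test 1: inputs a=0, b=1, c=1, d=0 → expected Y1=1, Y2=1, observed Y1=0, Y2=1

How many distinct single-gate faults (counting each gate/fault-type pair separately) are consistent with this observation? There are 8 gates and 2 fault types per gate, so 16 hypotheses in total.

Fault-free: n0=0, n1=0, n2=1, n3=1, n4=1, n5=1, n6=0, n7=1 → Y1=1, Y2=1. Observed Y1=0, Y2=1.
  n0: stuck-at-1 ✓; others ✗
  n1: stuck-at-1 ✓; others ✗
  n2: none of the 2 fault types match ✗
  n3: none of the 2 fault types match ✗
  n4: stuck-at-0 ✓; others ✗
  n5: none of the 2 fault types match ✗
  n6: none of the 2 fault types match ✗
  n7: none of the 2 fault types match ✗
Consistent faults: {n0 stuck-at-1, n1 stuck-at-1, n4 stuck-at-0} — 3 in all.

3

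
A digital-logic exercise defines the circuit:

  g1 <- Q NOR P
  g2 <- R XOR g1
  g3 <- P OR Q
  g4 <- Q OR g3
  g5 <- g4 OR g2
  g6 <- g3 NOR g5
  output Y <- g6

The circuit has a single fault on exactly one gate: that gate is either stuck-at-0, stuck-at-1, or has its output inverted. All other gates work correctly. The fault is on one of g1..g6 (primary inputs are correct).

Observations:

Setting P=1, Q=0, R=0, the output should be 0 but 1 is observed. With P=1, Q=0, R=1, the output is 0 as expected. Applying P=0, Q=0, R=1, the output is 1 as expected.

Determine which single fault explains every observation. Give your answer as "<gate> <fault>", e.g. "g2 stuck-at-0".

g3 stuck-at-0

Fault-free values for test 1 (P=1, Q=0, R=0): g1=0, g2=0, g3=1, g4=1, g5=1, g6=0, giving Y=0. Observed 1.
Test 1: faults giving observed 1 are {g3 stuck-at-0, g3 inverted output, g6 stuck-at-1, g6 inverted output}.
Test 2 (P=1, Q=0, R=1): fault-free g1=0, g2=1, g3=1, g4=1, g5=1, g6=0 → 0; observed 0. Eliminates g6 stuck-at-1, g6 inverted output.
Test 3 (P=0, Q=0, R=1): fault-free g1=1, g2=0, g3=0, g4=0, g5=0, g6=1 → 1; observed 1. Eliminates g3 inverted output.
Only g3 stuck-at-0 is consistent with every test.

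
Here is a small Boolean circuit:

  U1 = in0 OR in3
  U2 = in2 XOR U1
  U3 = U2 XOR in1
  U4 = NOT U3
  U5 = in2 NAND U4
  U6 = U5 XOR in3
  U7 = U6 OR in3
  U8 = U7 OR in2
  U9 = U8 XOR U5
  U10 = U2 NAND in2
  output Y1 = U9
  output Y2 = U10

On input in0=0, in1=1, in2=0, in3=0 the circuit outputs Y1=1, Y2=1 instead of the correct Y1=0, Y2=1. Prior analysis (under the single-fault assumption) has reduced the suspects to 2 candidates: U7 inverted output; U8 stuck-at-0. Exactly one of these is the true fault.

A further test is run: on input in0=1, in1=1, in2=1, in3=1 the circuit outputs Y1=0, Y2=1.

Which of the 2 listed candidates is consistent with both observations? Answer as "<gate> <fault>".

Evaluate each candidate on input in0=1, in1=1, in2=1, in3=1:
  U7 inverted output: U1=1, U2=0, U3=1, U4=0, U5=1, U6=0, U7=0 [inverted output], U8=1, U9=0, U10=1 → Y1=0, Y2=1 — matches
  U8 stuck-at-0: U1=1, U2=0, U3=1, U4=0, U5=1, U6=0, U7=1, U8=0 [stuck-at-0], U9=1, U10=1 → Y1=1, Y2=1 — eliminated
Only U7 inverted output reproduces the observed Y1=0, Y2=1.

U7 inverted output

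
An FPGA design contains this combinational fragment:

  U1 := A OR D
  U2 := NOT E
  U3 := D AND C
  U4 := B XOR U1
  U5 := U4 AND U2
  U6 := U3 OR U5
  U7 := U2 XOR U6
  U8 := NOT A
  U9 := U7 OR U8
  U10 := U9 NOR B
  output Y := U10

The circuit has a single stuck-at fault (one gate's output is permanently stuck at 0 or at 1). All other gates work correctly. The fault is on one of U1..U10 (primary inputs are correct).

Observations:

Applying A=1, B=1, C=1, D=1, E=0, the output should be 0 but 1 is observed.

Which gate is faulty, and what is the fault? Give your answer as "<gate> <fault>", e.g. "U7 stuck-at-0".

U10 stuck-at-1

Fault-free values for test 1 (A=1, B=1, C=1, D=1, E=0): U1=1, U2=1, U3=1, U4=0, U5=0, U6=1, U7=0, U8=0, U9=0, U10=0, giving Y=0. Observed 1.
Test 1: faults giving observed 1 are {U10 stuck-at-1}.
Only U10 stuck-at-1 is consistent with every test.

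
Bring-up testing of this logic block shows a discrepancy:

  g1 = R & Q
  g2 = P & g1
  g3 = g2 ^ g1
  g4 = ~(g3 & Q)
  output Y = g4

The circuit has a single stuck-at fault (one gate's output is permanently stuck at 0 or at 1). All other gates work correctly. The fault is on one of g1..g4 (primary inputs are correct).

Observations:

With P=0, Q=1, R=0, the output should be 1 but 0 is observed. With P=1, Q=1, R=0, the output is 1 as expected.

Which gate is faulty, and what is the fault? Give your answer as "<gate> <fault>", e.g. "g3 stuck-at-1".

g1 stuck-at-1

Fault-free values for test 1 (P=0, Q=1, R=0): g1=0, g2=0, g3=0, g4=1, giving Y=1. Observed 0.
Test 1: faults giving observed 0 are {g1 stuck-at-1, g2 stuck-at-1, g3 stuck-at-1, g4 stuck-at-0}.
Test 2 (P=1, Q=1, R=0): fault-free g1=0, g2=0, g3=0, g4=1 → 1; observed 1. Eliminates g2 stuck-at-1, g3 stuck-at-1, g4 stuck-at-0.
Only g1 stuck-at-1 is consistent with every test.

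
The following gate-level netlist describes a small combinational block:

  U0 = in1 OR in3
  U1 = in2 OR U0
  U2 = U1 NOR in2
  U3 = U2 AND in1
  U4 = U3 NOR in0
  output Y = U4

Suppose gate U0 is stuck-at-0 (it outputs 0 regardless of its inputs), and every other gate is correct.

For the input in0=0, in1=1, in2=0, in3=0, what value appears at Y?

0

Propagate with U0 forced: U0=0 [stuck-at-0], U1=0, U2=1, U3=1, U4=0.
So Y = 0. (Without the fault it would be 1.)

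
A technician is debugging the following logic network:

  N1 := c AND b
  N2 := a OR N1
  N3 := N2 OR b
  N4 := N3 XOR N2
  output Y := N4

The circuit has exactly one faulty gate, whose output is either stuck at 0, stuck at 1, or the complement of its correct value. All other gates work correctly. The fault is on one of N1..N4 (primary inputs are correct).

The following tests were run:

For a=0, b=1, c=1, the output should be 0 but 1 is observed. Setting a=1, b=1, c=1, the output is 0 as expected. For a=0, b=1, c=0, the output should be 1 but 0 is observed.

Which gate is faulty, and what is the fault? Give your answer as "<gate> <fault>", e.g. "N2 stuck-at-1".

Fault-free values for test 1 (a=0, b=1, c=1): N1=1, N2=1, N3=1, N4=0, giving Y=0. Observed 1.
Test 1: faults giving observed 1 are {N1 stuck-at-0, N1 inverted output, N2 stuck-at-0, N2 inverted output, N3 stuck-at-0, N3 inverted output, N4 stuck-at-1, N4 inverted output}.
Test 2 (a=1, b=1, c=1): fault-free N1=1, N2=1, N3=1, N4=0 → 0; observed 0. Eliminates N2 stuck-at-0, N2 inverted output, N3 stuck-at-0, N3 inverted output, N4 stuck-at-1, N4 inverted output.
Test 3 (a=0, b=1, c=0): fault-free N1=0, N2=0, N3=1, N4=1 → 1; observed 0. Eliminates N1 stuck-at-0.
Only N1 inverted output is consistent with every test.

N1 inverted output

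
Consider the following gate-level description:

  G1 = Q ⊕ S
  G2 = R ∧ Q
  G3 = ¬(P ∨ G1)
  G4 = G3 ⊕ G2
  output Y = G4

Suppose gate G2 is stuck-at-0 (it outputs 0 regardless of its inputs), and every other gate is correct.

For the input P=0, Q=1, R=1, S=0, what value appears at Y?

Propagate with G2 forced: G1=1, G2=0 [stuck-at-0], G3=0, G4=0.
So Y = 0. (Without the fault it would be 1.)

0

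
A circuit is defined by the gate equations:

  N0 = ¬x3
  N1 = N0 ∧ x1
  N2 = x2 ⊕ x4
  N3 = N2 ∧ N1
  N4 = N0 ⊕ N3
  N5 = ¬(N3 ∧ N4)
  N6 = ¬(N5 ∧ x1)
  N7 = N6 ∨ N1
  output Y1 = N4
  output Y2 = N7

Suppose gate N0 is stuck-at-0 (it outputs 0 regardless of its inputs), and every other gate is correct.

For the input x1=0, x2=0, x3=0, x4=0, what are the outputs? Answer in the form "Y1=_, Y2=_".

Propagate with N0 forced: N0=0 [stuck-at-0], N1=0, N2=0, N3=0, N4=0, N5=1, N6=1, N7=1.
So the outputs are Y1=0, Y2=1. (Without the fault they would be Y1=1, Y2=1.)

Y1=0, Y2=1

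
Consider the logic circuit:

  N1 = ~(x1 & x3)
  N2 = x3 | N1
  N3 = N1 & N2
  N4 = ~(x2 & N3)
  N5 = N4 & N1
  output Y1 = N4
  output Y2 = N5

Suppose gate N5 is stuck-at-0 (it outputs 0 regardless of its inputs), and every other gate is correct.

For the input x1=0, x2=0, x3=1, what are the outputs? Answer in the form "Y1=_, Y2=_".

Y1=1, Y2=0

Propagate with N5 forced: N1=1, N2=1, N3=1, N4=1, N5=0 [stuck-at-0].
So the outputs are Y1=1, Y2=0. (Without the fault they would be Y1=1, Y2=1.)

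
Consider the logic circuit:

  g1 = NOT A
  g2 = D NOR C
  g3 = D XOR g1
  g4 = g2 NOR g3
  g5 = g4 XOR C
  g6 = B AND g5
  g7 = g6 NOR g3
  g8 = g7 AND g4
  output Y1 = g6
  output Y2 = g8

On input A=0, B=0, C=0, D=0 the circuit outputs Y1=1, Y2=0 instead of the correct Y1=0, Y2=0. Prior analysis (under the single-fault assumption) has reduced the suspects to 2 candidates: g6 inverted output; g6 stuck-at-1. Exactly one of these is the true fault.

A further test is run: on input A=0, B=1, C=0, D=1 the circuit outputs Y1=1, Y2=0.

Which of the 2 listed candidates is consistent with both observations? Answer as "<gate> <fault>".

g6 stuck-at-1

Evaluate each candidate on input A=0, B=1, C=0, D=1:
  g6 inverted output: g1=1, g2=0, g3=0, g4=1, g5=1, g6=0 [inverted output], g7=1, g8=1 → Y1=0, Y2=1 — eliminated
  g6 stuck-at-1: g1=1, g2=0, g3=0, g4=1, g5=1, g6=1 [stuck-at-1], g7=0, g8=0 → Y1=1, Y2=0 — matches
Only g6 stuck-at-1 reproduces the observed Y1=1, Y2=0.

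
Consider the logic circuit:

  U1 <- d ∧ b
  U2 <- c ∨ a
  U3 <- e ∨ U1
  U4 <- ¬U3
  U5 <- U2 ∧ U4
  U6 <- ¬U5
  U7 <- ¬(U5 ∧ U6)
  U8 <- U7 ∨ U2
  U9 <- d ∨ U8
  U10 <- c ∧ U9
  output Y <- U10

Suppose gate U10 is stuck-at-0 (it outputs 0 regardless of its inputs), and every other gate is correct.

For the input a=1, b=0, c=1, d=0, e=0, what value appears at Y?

0

Propagate with U10 forced: U1=0, U2=1, U3=0, U4=1, U5=1, U6=0, U7=1, U8=1, U9=1, U10=0 [stuck-at-0].
So Y = 0. (Without the fault it would be 1.)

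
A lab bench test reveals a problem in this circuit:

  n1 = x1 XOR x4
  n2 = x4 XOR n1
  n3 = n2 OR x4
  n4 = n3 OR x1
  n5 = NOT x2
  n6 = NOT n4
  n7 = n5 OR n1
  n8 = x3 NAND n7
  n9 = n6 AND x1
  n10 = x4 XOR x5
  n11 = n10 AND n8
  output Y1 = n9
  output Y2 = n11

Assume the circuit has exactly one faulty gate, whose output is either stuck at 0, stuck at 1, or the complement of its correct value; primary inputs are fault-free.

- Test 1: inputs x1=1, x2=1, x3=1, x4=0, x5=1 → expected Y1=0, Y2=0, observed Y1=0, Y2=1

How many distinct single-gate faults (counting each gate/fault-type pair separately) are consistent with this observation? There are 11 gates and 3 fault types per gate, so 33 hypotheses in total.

8

Fault-free: n1=1, n2=1, n3=1, n4=1, n5=0, n6=0, n7=1, n8=0, n9=0, n10=1, n11=0 → Y1=0, Y2=0. Observed Y1=0, Y2=1.
  n1: stuck-at-0, inverted output ✓; others ✗
  n2: none of the 3 fault types match ✗
  n3: none of the 3 fault types match ✗
  n4: none of the 3 fault types match ✗
  n5: none of the 3 fault types match ✗
  n6: none of the 3 fault types match ✗
  n7: stuck-at-0, inverted output ✓; others ✗
  n8: stuck-at-1, inverted output ✓; others ✗
  n9: none of the 3 fault types match ✗
  n10: none of the 3 fault types match ✗
  n11: stuck-at-1, inverted output ✓; others ✗
Consistent faults: {n1 stuck-at-0, n1 inverted output, n7 stuck-at-0, n7 inverted output, n8 stuck-at-1, n8 inverted output, n11 stuck-at-1, n11 inverted output} — 8 in all.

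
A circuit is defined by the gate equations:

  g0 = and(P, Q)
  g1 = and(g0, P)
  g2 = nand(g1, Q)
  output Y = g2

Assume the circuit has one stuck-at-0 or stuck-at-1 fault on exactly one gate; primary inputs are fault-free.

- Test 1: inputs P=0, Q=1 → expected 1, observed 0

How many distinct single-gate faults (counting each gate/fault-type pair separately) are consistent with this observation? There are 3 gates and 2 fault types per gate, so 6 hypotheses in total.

Fault-free: g0=0, g1=0, g2=1 → 1. Observed 0.
  g0 stuck-at-0: output 1 ✗
  g0 stuck-at-1: output 1 ✗
  g1 stuck-at-0: output 1 ✗
  g1 stuck-at-1: output 0 ✓
  g2 stuck-at-0: output 0 ✓
  g2 stuck-at-1: output 1 ✗
Consistent faults: {g1 stuck-at-1, g2 stuck-at-0} — 2 in all.

2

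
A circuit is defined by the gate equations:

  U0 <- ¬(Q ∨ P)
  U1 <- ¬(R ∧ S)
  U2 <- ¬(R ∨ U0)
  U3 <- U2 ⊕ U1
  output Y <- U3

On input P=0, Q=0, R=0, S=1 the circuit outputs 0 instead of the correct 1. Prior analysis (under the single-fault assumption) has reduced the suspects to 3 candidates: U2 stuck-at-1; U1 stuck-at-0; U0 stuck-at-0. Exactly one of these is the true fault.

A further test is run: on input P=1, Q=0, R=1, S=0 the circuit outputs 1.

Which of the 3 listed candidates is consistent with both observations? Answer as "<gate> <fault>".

U0 stuck-at-0

Evaluate each candidate on input P=1, Q=0, R=1, S=0:
  U2 stuck-at-1: U0=0, U1=1, U2=1 [stuck-at-1], U3=0 → 0 — eliminated
  U1 stuck-at-0: U0=0, U1=0 [stuck-at-0], U2=0, U3=0 → 0 — eliminated
  U0 stuck-at-0: U0=0 [stuck-at-0], U1=1, U2=0, U3=1 → 1 — matches
Only U0 stuck-at-0 reproduces the observed 1.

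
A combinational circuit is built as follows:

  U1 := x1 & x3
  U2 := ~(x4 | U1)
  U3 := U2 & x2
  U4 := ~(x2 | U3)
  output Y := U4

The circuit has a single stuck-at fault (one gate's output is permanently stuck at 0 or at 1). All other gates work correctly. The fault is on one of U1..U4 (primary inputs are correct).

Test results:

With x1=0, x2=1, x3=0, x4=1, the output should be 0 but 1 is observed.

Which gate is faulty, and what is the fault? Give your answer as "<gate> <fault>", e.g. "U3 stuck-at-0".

Fault-free values for test 1 (x1=0, x2=1, x3=0, x4=1): U1=0, U2=0, U3=0, U4=0, giving Y=0. Observed 1.
Test 1: faults giving observed 1 are {U4 stuck-at-1}.
Only U4 stuck-at-1 is consistent with every test.

U4 stuck-at-1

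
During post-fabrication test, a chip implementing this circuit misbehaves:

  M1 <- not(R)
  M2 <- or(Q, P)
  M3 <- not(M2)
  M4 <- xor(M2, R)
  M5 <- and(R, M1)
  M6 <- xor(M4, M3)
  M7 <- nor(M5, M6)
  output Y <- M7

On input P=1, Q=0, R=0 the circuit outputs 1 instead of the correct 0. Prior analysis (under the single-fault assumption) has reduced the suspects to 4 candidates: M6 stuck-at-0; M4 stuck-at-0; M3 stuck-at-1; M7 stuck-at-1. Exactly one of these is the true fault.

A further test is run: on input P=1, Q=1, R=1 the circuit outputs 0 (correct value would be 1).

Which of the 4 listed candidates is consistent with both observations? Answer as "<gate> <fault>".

M3 stuck-at-1

Evaluate each candidate on input P=1, Q=1, R=1:
  M6 stuck-at-0: M1=0, M2=1, M3=0, M4=0, M5=0, M6=0 [stuck-at-0], M7=1 → 1 — eliminated
  M4 stuck-at-0: M1=0, M2=1, M3=0, M4=0 [stuck-at-0], M5=0, M6=0, M7=1 → 1 — eliminated
  M3 stuck-at-1: M1=0, M2=1, M3=1 [stuck-at-1], M4=0, M5=0, M6=1, M7=0 → 0 — matches
  M7 stuck-at-1: M1=0, M2=1, M3=0, M4=0, M5=0, M6=0, M7=1 [stuck-at-1] → 1 — eliminated
Only M3 stuck-at-1 reproduces the observed 0.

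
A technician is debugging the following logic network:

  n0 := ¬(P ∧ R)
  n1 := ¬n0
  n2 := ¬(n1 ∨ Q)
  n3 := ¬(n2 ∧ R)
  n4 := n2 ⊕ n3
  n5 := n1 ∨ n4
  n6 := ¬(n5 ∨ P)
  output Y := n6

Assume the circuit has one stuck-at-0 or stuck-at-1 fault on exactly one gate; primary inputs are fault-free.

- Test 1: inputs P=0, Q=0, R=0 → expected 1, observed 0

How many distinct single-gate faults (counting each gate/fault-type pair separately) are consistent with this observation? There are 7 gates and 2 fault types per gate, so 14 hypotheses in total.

Fault-free: n0=1, n1=0, n2=1, n3=1, n4=0, n5=0, n6=1 → 1. Observed 0.
  n0 stuck-at-0: output 0 ✓
  n0 stuck-at-1: output 1 ✗
  n1 stuck-at-0: output 1 ✗
  n1 stuck-at-1: output 0 ✓
  n2 stuck-at-0: output 0 ✓
  n2 stuck-at-1: output 1 ✗
  n3 stuck-at-0: output 0 ✓
  n3 stuck-at-1: output 1 ✗
  n4 stuck-at-0: output 1 ✗
  n4 stuck-at-1: output 0 ✓
  n5 stuck-at-0: output 1 ✗
  n5 stuck-at-1: output 0 ✓
  n6 stuck-at-0: output 0 ✓
  n6 stuck-at-1: output 1 ✗
Consistent faults: {n0 stuck-at-0, n1 stuck-at-1, n2 stuck-at-0, n3 stuck-at-0, n4 stuck-at-1, n5 stuck-at-1, n6 stuck-at-0} — 7 in all.

7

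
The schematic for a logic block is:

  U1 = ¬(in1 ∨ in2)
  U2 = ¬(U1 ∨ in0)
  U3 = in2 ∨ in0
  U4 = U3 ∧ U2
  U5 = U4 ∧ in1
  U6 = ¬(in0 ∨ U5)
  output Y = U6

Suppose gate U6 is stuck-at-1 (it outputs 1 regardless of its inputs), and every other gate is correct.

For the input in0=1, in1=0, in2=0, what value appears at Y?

Propagate with U6 forced: U1=1, U2=0, U3=1, U4=0, U5=0, U6=1 [stuck-at-1].
So Y = 1. (Without the fault it would be 0.)

1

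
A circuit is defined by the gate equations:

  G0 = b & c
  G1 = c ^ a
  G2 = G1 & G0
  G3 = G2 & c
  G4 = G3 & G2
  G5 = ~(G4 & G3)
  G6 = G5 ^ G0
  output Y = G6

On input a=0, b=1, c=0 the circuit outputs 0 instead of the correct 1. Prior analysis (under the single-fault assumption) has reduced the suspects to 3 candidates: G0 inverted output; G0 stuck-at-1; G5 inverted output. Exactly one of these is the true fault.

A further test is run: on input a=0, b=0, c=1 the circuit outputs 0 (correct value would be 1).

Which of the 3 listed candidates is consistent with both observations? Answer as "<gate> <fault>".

G5 inverted output

Evaluate each candidate on input a=0, b=0, c=1:
  G0 inverted output: G0=1 [inverted output], G1=1, G2=1, G3=1, G4=1, G5=0, G6=1 → 1 — eliminated
  G0 stuck-at-1: G0=1 [stuck-at-1], G1=1, G2=1, G3=1, G4=1, G5=0, G6=1 → 1 — eliminated
  G5 inverted output: G0=0, G1=1, G2=0, G3=0, G4=0, G5=0 [inverted output], G6=0 → 0 — matches
Only G5 inverted output reproduces the observed 0.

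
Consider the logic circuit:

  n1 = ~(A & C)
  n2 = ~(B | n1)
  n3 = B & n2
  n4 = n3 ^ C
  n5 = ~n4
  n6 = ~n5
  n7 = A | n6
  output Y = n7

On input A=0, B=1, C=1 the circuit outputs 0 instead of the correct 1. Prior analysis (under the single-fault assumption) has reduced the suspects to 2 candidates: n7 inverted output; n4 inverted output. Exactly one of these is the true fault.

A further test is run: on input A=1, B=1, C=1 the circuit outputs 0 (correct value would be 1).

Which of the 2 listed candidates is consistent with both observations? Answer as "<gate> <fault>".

Evaluate each candidate on input A=1, B=1, C=1:
  n7 inverted output: n1=0, n2=0, n3=0, n4=1, n5=0, n6=1, n7=0 [inverted output] → 0 — matches
  n4 inverted output: n1=0, n2=0, n3=0, n4=0 [inverted output], n5=1, n6=0, n7=1 → 1 — eliminated
Only n7 inverted output reproduces the observed 0.

n7 inverted output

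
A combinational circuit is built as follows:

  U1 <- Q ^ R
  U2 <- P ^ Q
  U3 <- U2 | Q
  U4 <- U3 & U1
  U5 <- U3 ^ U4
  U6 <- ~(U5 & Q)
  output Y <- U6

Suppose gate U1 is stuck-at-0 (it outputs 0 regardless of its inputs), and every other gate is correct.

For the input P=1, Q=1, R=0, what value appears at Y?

Propagate with U1 forced: U1=0 [stuck-at-0], U2=0, U3=1, U4=0, U5=1, U6=0.
So Y = 0. (Without the fault it would be 1.)

0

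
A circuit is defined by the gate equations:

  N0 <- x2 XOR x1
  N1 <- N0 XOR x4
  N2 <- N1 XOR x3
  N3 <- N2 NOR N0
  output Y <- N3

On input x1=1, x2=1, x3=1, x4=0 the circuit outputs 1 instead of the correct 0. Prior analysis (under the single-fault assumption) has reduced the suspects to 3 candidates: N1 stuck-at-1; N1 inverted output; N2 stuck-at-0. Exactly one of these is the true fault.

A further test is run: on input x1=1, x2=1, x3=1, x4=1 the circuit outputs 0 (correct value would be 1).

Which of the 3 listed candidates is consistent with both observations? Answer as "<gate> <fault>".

Evaluate each candidate on input x1=1, x2=1, x3=1, x4=1:
  N1 stuck-at-1: N0=0, N1=1 [stuck-at-1], N2=0, N3=1 → 1 — eliminated
  N1 inverted output: N0=0, N1=0 [inverted output], N2=1, N3=0 → 0 — matches
  N2 stuck-at-0: N0=0, N1=1, N2=0 [stuck-at-0], N3=1 → 1 — eliminated
Only N1 inverted output reproduces the observed 0.

N1 inverted output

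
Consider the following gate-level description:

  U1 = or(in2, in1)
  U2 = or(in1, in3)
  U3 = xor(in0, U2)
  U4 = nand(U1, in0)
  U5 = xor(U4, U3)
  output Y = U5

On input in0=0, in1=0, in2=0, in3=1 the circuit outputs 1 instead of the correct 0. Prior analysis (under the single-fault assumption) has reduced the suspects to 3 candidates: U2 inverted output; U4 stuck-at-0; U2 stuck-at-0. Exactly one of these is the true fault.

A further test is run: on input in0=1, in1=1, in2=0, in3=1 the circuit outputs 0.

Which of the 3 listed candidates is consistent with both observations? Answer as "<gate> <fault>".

Evaluate each candidate on input in0=1, in1=1, in2=0, in3=1:
  U2 inverted output: U1=1, U2=0 [inverted output], U3=1, U4=0, U5=1 → 1 — eliminated
  U4 stuck-at-0: U1=1, U2=1, U3=0, U4=0 [stuck-at-0], U5=0 → 0 — matches
  U2 stuck-at-0: U1=1, U2=0 [stuck-at-0], U3=1, U4=0, U5=1 → 1 — eliminated
Only U4 stuck-at-0 reproduces the observed 0.

U4 stuck-at-0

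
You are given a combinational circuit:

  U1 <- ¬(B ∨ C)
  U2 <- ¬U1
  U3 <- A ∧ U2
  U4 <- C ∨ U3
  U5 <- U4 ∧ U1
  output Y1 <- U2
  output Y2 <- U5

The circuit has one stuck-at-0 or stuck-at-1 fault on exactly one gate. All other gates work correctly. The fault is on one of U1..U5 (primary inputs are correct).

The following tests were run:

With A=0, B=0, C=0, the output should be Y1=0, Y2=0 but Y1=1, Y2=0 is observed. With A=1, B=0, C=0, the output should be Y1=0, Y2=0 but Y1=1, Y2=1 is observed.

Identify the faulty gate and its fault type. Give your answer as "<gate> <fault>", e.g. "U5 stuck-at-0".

U2 stuck-at-1

Fault-free values for test 1 (A=0, B=0, C=0): U1=1, U2=0, U3=0, U4=0, U5=0, giving Y1=0, Y2=0. Observed Y1=1, Y2=0.
Test 1: faults giving observed Y1=1, Y2=0 are {U1 stuck-at-0, U2 stuck-at-1}.
Test 2 (A=1, B=0, C=0): fault-free U1=1, U2=0, U3=0, U4=0, U5=0 → Y1=0, Y2=0; observed Y1=1, Y2=1. Eliminates U1 stuck-at-0.
Only U2 stuck-at-1 is consistent with every test.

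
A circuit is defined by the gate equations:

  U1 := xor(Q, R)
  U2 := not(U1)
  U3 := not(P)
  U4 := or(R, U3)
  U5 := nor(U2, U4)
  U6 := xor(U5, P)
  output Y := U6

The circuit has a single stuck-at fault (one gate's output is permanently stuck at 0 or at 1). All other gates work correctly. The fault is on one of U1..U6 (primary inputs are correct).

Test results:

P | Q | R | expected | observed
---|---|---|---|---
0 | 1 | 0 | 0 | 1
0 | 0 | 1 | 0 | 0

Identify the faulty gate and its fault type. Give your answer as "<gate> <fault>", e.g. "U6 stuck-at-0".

Fault-free values for test 1 (P=0, Q=1, R=0): U1=1, U2=0, U3=1, U4=1, U5=0, U6=0, giving Y=0. Observed 1.
Test 1: faults giving observed 1 are {U3 stuck-at-0, U4 stuck-at-0, U5 stuck-at-1, U6 stuck-at-1}.
Test 2 (P=0, Q=0, R=1): fault-free U1=1, U2=0, U3=1, U4=1, U5=0, U6=0 → 0; observed 0. Eliminates U4 stuck-at-0, U5 stuck-at-1, U6 stuck-at-1.
Only U3 stuck-at-0 is consistent with every test.

U3 stuck-at-0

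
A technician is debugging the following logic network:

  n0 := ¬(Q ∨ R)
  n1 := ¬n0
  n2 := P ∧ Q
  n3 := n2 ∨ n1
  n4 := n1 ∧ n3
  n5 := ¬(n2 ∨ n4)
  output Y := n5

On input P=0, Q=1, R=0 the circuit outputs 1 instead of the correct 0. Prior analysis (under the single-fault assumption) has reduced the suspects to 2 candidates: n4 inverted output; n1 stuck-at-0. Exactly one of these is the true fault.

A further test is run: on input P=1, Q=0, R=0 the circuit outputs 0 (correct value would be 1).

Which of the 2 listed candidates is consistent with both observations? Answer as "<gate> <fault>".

n4 inverted output

Evaluate each candidate on input P=1, Q=0, R=0:
  n4 inverted output: n0=1, n1=0, n2=0, n3=0, n4=1 [inverted output], n5=0 → 0 — matches
  n1 stuck-at-0: n0=1, n1=0 [stuck-at-0], n2=0, n3=0, n4=0, n5=1 → 1 — eliminated
Only n4 inverted output reproduces the observed 0.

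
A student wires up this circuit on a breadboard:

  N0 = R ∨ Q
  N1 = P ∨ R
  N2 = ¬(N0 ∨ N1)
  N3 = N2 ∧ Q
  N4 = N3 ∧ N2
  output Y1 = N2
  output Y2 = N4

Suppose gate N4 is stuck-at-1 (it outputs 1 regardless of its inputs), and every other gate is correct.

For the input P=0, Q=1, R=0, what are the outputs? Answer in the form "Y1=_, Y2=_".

Y1=0, Y2=1

Propagate with N4 forced: N0=1, N1=0, N2=0, N3=0, N4=1 [stuck-at-1].
So the outputs are Y1=0, Y2=1. (Without the fault they would be Y1=0, Y2=0.)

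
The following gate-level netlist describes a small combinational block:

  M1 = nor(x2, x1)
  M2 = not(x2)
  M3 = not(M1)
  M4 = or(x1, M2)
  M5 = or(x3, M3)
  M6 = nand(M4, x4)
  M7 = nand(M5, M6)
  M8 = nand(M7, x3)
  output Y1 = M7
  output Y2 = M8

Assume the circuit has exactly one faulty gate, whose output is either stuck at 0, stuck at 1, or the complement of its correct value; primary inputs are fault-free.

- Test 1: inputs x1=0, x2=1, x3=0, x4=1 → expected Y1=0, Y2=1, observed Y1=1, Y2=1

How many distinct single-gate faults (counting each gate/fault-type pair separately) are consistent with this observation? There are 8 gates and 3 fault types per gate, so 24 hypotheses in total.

14

Fault-free: M1=0, M2=0, M3=1, M4=0, M5=1, M6=1, M7=0, M8=1 → Y1=0, Y2=1. Observed Y1=1, Y2=1.
  M1: stuck-at-1, inverted output ✓; others ✗
  M2: stuck-at-1, inverted output ✓; others ✗
  M3: stuck-at-0, inverted output ✓; others ✗
  M4: stuck-at-1, inverted output ✓; others ✗
  M5: stuck-at-0, inverted output ✓; others ✗
  M6: stuck-at-0, inverted output ✓; others ✗
  M7: stuck-at-1, inverted output ✓; others ✗
  M8: none of the 3 fault types match ✗
Consistent faults: {M1 stuck-at-1, M1 inverted output, M2 stuck-at-1, M2 inverted output, M3 stuck-at-0, M3 inverted output, M4 stuck-at-1, M4 inverted output, M5 stuck-at-0, M5 inverted output, M6 stuck-at-0, M6 inverted output, M7 stuck-at-1, M7 inverted output} — 14 in all.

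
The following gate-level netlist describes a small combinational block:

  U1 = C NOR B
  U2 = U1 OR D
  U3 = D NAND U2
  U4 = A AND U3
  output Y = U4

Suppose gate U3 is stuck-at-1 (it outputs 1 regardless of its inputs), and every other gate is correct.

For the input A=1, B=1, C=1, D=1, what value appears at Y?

Propagate with U3 forced: U1=0, U2=1, U3=1 [stuck-at-1], U4=1.
So Y = 1. (Without the fault it would be 0.)

1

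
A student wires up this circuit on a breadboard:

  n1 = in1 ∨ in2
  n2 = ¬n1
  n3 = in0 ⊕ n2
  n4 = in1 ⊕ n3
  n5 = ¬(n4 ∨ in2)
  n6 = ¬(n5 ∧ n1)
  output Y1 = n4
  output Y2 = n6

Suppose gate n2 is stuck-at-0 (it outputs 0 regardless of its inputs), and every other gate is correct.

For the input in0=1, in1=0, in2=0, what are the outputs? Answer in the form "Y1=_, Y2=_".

Propagate with n2 forced: n1=0, n2=0 [stuck-at-0], n3=1, n4=1, n5=0, n6=1.
So the outputs are Y1=1, Y2=1. (Without the fault they would be Y1=0, Y2=1.)

Y1=1, Y2=1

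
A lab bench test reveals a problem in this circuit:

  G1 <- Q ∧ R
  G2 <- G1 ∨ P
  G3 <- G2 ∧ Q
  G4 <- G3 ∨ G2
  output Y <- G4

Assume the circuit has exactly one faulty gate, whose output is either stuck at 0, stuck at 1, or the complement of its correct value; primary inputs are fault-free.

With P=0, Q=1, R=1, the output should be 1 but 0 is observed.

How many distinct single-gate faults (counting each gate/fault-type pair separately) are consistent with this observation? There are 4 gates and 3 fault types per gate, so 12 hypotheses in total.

6

Fault-free: G1=1, G2=1, G3=1, G4=1 → 1. Observed 0.
  G1 stuck-at-0: output 0 ✓
  G1 stuck-at-1: output 1 ✗
  G1 inverted output: output 0 ✓
  G2 stuck-at-0: output 0 ✓
  G2 stuck-at-1: output 1 ✗
  G2 inverted output: output 0 ✓
  G3 stuck-at-0: output 1 ✗
  G3 stuck-at-1: output 1 ✗
  G3 inverted output: output 1 ✗
  G4 stuck-at-0: output 0 ✓
  G4 stuck-at-1: output 1 ✗
  G4 inverted output: output 0 ✓
Consistent faults: {G1 stuck-at-0, G1 inverted output, G2 stuck-at-0, G2 inverted output, G4 stuck-at-0, G4 inverted output} — 6 in all.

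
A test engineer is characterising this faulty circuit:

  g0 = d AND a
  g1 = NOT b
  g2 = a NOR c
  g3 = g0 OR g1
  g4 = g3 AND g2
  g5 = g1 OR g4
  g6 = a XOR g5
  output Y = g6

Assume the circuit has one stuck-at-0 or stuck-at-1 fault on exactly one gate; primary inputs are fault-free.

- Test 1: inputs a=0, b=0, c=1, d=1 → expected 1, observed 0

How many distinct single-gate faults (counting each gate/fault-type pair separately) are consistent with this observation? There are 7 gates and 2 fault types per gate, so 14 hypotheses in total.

3

Fault-free: g0=0, g1=1, g2=0, g3=1, g4=0, g5=1, g6=1 → 1. Observed 0.
  g0 stuck-at-0: output 1 ✗
  g0 stuck-at-1: output 1 ✗
  g1 stuck-at-0: output 0 ✓
  g1 stuck-at-1: output 1 ✗
  g2 stuck-at-0: output 1 ✗
  g2 stuck-at-1: output 1 ✗
  g3 stuck-at-0: output 1 ✗
  g3 stuck-at-1: output 1 ✗
  g4 stuck-at-0: output 1 ✗
  g4 stuck-at-1: output 1 ✗
  g5 stuck-at-0: output 0 ✓
  g5 stuck-at-1: output 1 ✗
  g6 stuck-at-0: output 0 ✓
  g6 stuck-at-1: output 1 ✗
Consistent faults: {g1 stuck-at-0, g5 stuck-at-0, g6 stuck-at-0} — 3 in all.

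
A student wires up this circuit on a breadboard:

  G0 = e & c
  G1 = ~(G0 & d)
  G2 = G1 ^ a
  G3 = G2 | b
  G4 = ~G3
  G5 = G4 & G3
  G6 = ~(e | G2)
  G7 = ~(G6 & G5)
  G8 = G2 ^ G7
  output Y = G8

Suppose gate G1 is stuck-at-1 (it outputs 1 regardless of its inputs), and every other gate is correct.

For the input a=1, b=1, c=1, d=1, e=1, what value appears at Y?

1

Propagate with G1 forced: G0=1, G1=1 [stuck-at-1], G2=0, G3=1, G4=0, G5=0, G6=0, G7=1, G8=1.
So Y = 1. (Without the fault it would be 0.)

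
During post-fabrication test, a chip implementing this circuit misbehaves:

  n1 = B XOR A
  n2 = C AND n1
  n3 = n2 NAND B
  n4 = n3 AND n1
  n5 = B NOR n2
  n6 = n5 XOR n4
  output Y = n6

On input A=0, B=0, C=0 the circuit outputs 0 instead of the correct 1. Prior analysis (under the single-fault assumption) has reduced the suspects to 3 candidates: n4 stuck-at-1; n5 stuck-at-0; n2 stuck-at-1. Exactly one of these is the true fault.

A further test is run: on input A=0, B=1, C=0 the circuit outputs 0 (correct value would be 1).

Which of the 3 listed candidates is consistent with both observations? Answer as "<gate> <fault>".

n2 stuck-at-1

Evaluate each candidate on input A=0, B=1, C=0:
  n4 stuck-at-1: n1=1, n2=0, n3=1, n4=1 [stuck-at-1], n5=0, n6=1 → 1 — eliminated
  n5 stuck-at-0: n1=1, n2=0, n3=1, n4=1, n5=0 [stuck-at-0], n6=1 → 1 — eliminated
  n2 stuck-at-1: n1=1, n2=1 [stuck-at-1], n3=0, n4=0, n5=0, n6=0 → 0 — matches
Only n2 stuck-at-1 reproduces the observed 0.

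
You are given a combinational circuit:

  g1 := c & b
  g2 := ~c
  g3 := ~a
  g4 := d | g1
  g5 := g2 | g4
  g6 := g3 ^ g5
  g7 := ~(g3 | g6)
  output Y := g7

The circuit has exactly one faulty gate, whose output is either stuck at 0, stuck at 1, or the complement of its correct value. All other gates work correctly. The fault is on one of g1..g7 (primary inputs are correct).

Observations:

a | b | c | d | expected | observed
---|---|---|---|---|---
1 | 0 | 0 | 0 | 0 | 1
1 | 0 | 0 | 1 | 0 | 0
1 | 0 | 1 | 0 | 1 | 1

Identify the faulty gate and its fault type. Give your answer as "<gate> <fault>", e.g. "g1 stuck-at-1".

Fault-free values for test 1 (a=1, b=0, c=0, d=0): g1=0, g2=1, g3=0, g4=0, g5=1, g6=1, g7=0, giving Y=0. Observed 1.
Test 1: faults giving observed 1 are {g2 stuck-at-0, g2 inverted output, g5 stuck-at-0, g5 inverted output, g6 stuck-at-0, g6 inverted output, g7 stuck-at-1, g7 inverted output}.
Test 2 (a=1, b=0, c=0, d=1): fault-free g1=0, g2=1, g3=0, g4=1, g5=1, g6=1, g7=0 → 0; observed 0. Eliminates g5 stuck-at-0, g5 inverted output, g6 stuck-at-0, g6 inverted output, g7 stuck-at-1, g7 inverted output.
Test 3 (a=1, b=0, c=1, d=0): fault-free g1=0, g2=0, g3=0, g4=0, g5=0, g6=0, g7=1 → 1; observed 1. Eliminates g2 inverted output.
Only g2 stuck-at-0 is consistent with every test.

g2 stuck-at-0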